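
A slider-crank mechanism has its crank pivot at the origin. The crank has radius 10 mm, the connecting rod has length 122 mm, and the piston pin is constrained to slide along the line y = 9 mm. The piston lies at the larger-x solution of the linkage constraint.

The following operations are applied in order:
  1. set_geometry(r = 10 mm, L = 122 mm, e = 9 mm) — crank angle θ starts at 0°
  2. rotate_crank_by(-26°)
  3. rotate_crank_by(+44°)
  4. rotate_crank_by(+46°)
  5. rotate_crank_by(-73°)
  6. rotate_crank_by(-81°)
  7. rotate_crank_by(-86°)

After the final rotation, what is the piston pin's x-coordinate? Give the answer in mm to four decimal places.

set_geometry: r = 10 mm, L = 122 mm, e = 9 mm; θ ← 0°
rotate_crank_by(-26°): θ ← 0° -26° = -26°
rotate_crank_by(+44°): θ ← -26° +44° = 18°
rotate_crank_by(+46°): θ ← 18° +46° = 64°
rotate_crank_by(-73°): θ ← 64° -73° = -9°
rotate_crank_by(-81°): θ ← -9° -81° = -90°
rotate_crank_by(-86°): θ ← -90° -86° = -176°
crank pin P = (r cos θ, r sin θ) = (-9.975641, -0.697565)
h = r sin θ − e = -0.697565 − 9 = -9.697565
x = r cos θ + √(L² − h²) = -9.975641 + √(14884.0 − 94.0428) = -9.975641 + 121.613968 = 111.638328

111.6383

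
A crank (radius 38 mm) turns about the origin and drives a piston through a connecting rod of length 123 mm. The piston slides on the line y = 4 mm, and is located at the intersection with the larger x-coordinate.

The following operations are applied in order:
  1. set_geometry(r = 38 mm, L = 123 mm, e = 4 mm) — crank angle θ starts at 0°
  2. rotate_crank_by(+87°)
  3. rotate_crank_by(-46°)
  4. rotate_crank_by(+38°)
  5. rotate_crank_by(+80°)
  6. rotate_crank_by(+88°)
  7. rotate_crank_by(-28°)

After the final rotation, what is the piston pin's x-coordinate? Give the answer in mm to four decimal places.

set_geometry: r = 38 mm, L = 123 mm, e = 4 mm; θ ← 0°
rotate_crank_by(+87°): θ ← 0° +87° = 87°
rotate_crank_by(-46°): θ ← 87° -46° = 41°
rotate_crank_by(+38°): θ ← 41° +38° = 79°
rotate_crank_by(+80°): θ ← 79° +80° = 159°
rotate_crank_by(+88°): θ ← 159° +88° = 247°
rotate_crank_by(-28°): θ ← 247° -28° = 219°
crank pin P = (r cos θ, r sin θ) = (-29.531547, -23.914175)
h = r sin θ − e = -23.914175 − 4 = -27.914175
x = r cos θ + √(L² − h²) = -29.531547 + √(15129.0 − 779.2012) = -29.531547 + 119.790646 = 90.259099

90.2591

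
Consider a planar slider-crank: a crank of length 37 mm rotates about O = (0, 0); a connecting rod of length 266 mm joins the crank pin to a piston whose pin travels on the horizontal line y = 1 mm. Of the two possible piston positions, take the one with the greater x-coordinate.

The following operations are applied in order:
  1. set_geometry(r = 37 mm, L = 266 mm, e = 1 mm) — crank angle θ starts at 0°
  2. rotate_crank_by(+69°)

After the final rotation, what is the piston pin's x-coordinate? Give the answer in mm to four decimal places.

set_geometry: r = 37 mm, L = 266 mm, e = 1 mm; θ ← 0°
rotate_crank_by(+69°): θ ← 0° +69° = 69°
crank pin P = (r cos θ, r sin θ) = (13.259614, 34.542476)
h = r sin θ − e = 34.542476 − 1 = 33.542476
x = r cos θ + √(L² − h²) = 13.259614 + √(70756.0 − 1125.0977) = 13.259614 + 263.876680 = 277.136294

277.1363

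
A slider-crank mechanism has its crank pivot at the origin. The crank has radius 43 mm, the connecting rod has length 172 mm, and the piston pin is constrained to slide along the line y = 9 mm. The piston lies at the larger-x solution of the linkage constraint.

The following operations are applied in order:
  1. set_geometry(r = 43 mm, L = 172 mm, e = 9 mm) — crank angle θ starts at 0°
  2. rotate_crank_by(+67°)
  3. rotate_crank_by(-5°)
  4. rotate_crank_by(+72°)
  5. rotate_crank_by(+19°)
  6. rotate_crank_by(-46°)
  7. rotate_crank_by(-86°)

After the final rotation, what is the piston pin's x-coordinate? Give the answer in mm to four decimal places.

set_geometry: r = 43 mm, L = 172 mm, e = 9 mm; θ ← 0°
rotate_crank_by(+67°): θ ← 0° +67° = 67°
rotate_crank_by(-5°): θ ← 67° -5° = 62°
rotate_crank_by(+72°): θ ← 62° +72° = 134°
rotate_crank_by(+19°): θ ← 134° +19° = 153°
rotate_crank_by(-46°): θ ← 153° -46° = 107°
rotate_crank_by(-86°): θ ← 107° -86° = 21°
crank pin P = (r cos θ, r sin θ) = (40.143958, 15.409822)
h = r sin θ − e = 15.409822 − 9 = 6.409822
x = r cos θ + √(L² − h²) = 40.143958 + √(29584.0 − 41.0858) = 40.143958 + 171.880523 = 212.024481

212.0245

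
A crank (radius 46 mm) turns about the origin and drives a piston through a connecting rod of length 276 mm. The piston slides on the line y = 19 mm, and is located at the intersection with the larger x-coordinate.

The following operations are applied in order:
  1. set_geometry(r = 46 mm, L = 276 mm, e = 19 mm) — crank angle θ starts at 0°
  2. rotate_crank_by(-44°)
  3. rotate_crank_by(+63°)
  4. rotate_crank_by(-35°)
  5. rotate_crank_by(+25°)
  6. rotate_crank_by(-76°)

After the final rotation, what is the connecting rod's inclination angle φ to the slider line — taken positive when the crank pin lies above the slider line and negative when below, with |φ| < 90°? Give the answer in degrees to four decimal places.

-12.8417

set_geometry: r = 46 mm, L = 276 mm, e = 19 mm; θ ← 0°
rotate_crank_by(-44°): θ ← 0° -44° = -44°
rotate_crank_by(+63°): θ ← -44° +63° = 19°
rotate_crank_by(-35°): θ ← 19° -35° = -16°
rotate_crank_by(+25°): θ ← -16° +25° = 9°
rotate_crank_by(-76°): θ ← 9° -76° = -67°
crank pin P = (r cos θ, r sin θ) = (17.973632, -42.343223)
h = r sin θ − e = -42.343223 − 19 = -61.343223
sin φ = h / L = -61.343223 / 276 = -0.22225806
φ = arcsin(-0.22225806) = -12.841694°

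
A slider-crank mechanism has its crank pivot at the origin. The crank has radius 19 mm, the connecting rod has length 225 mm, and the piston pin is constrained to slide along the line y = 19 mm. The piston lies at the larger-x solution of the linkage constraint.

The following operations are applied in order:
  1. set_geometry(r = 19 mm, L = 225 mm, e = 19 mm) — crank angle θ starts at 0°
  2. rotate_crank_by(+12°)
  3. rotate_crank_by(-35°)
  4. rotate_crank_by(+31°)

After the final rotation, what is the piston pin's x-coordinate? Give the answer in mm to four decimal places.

set_geometry: r = 19 mm, L = 225 mm, e = 19 mm; θ ← 0°
rotate_crank_by(+12°): θ ← 0° +12° = 12°
rotate_crank_by(-35°): θ ← 12° -35° = -23°
rotate_crank_by(+31°): θ ← -23° +31° = 8°
crank pin P = (r cos θ, r sin θ) = (18.815093, 2.644289)
h = r sin θ − e = 2.644289 − 19 = -16.355711
x = r cos θ + √(L² − h²) = 18.815093 + √(50625.0 − 267.5093) = 18.815093 + 224.404748 = 243.219841

243.2198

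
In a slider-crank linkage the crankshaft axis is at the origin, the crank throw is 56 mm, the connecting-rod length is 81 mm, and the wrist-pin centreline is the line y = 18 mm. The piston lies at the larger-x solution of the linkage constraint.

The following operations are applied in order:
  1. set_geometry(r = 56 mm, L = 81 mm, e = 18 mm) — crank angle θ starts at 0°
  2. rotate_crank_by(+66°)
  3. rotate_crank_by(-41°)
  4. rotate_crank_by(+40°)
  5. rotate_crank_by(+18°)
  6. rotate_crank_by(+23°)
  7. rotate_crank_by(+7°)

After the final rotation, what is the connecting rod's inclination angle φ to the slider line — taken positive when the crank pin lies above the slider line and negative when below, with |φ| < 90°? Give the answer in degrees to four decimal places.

24.4674

set_geometry: r = 56 mm, L = 81 mm, e = 18 mm; θ ← 0°
rotate_crank_by(+66°): θ ← 0° +66° = 66°
rotate_crank_by(-41°): θ ← 66° -41° = 25°
rotate_crank_by(+40°): θ ← 25° +40° = 65°
rotate_crank_by(+18°): θ ← 65° +18° = 83°
rotate_crank_by(+23°): θ ← 83° +23° = 106°
rotate_crank_by(+7°): θ ← 106° +7° = 113°
crank pin P = (r cos θ, r sin θ) = (-21.880943, 51.548272)
h = r sin θ − e = 51.548272 − 18 = 33.548272
sin φ = h / L = 33.548272 / 81 = 0.41417619
φ = arcsin(0.41417619) = 24.467448°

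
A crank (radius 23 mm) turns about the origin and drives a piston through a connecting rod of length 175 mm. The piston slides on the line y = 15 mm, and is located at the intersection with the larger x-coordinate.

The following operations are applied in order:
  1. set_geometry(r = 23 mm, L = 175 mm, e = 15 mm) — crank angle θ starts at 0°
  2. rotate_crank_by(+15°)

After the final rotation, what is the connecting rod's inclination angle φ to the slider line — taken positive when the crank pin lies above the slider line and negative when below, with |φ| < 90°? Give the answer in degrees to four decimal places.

set_geometry: r = 23 mm, L = 175 mm, e = 15 mm; θ ← 0°
rotate_crank_by(+15°): θ ← 0° +15° = 15°
crank pin P = (r cos θ, r sin θ) = (22.216294, 5.952838)
h = r sin θ − e = 5.952838 − 15 = -9.047162
sin φ = h / L = -9.047162 / 175 = -0.05169807
φ = arcsin(-0.05169807) = -2.963402°

-2.9634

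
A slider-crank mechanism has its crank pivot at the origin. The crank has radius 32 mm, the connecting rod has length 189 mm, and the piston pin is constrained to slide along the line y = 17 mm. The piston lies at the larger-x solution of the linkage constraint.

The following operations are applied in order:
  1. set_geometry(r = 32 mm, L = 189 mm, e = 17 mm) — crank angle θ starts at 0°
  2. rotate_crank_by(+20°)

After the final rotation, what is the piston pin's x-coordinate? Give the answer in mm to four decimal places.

set_geometry: r = 32 mm, L = 189 mm, e = 17 mm; θ ← 0°
rotate_crank_by(+20°): θ ← 0° +20° = 20°
crank pin P = (r cos θ, r sin θ) = (30.070164, 10.944645)
h = r sin θ − e = 10.944645 − 17 = -6.055355
x = r cos θ + √(L² − h²) = 30.070164 + √(35721.0 − 36.6673) = 30.070164 + 188.902972 = 218.973135

218.9731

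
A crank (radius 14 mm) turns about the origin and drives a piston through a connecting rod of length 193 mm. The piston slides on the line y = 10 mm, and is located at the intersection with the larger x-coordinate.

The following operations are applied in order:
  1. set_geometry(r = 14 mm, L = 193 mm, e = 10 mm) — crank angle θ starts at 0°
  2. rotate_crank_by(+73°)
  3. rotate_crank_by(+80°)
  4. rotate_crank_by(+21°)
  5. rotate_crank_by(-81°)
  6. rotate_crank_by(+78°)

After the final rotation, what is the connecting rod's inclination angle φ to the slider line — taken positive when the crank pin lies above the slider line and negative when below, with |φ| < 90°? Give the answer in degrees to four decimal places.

set_geometry: r = 14 mm, L = 193 mm, e = 10 mm; θ ← 0°
rotate_crank_by(+73°): θ ← 0° +73° = 73°
rotate_crank_by(+80°): θ ← 73° +80° = 153°
rotate_crank_by(+21°): θ ← 153° +21° = 174°
rotate_crank_by(-81°): θ ← 174° -81° = 93°
rotate_crank_by(+78°): θ ← 93° +78° = 171°
crank pin P = (r cos θ, r sin θ) = (-13.827637, 2.190083)
h = r sin θ − e = 2.190083 − 10 = -7.809917
sin φ = h / L = -7.809917 / 193 = -0.04046589
φ = arcsin(-0.04046589) = -2.319158°

-2.3192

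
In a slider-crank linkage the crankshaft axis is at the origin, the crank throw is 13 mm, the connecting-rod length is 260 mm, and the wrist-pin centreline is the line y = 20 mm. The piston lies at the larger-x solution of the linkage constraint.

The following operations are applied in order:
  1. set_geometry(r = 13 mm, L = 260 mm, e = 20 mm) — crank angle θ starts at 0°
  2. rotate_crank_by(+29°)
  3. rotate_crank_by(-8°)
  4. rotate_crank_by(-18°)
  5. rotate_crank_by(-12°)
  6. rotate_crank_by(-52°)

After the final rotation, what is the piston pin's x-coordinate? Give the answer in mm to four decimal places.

264.4031

set_geometry: r = 13 mm, L = 260 mm, e = 20 mm; θ ← 0°
rotate_crank_by(+29°): θ ← 0° +29° = 29°
rotate_crank_by(-8°): θ ← 29° -8° = 21°
rotate_crank_by(-18°): θ ← 21° -18° = 3°
rotate_crank_by(-12°): θ ← 3° -12° = -9°
rotate_crank_by(-52°): θ ← -9° -52° = -61°
crank pin P = (r cos θ, r sin θ) = (6.302525, -11.370056)
h = r sin θ − e = -11.370056 − 20 = -31.370056
x = r cos θ + √(L² − h²) = 6.302525 + √(67600.0 − 984.0804) = 6.302525 + 258.100600 = 264.403125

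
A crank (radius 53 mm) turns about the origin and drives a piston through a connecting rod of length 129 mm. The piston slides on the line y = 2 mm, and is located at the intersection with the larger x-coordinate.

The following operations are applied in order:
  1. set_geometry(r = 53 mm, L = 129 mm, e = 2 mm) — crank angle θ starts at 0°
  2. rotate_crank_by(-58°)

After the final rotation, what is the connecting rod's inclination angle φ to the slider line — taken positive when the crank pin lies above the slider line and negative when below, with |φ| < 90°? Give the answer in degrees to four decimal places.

-21.3415

set_geometry: r = 53 mm, L = 129 mm, e = 2 mm; θ ← 0°
rotate_crank_by(-58°): θ ← 0° -58° = -58°
crank pin P = (r cos θ, r sin θ) = (28.085721, -44.946549)
h = r sin θ − e = -44.946549 − 2 = -46.946549
sin φ = h / L = -46.946549 / 129 = -0.36392674
φ = arcsin(-0.36392674) = -21.341547°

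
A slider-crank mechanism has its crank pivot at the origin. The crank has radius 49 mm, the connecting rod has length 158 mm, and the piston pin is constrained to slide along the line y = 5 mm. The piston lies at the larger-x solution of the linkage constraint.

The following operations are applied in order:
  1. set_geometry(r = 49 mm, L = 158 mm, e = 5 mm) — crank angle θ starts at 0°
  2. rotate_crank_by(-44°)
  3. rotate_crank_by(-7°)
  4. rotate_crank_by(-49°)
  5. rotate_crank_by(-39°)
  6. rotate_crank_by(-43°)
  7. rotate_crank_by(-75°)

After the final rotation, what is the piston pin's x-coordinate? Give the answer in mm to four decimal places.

141.0857

set_geometry: r = 49 mm, L = 158 mm, e = 5 mm; θ ← 0°
rotate_crank_by(-44°): θ ← 0° -44° = -44°
rotate_crank_by(-7°): θ ← -44° -7° = -51°
rotate_crank_by(-49°): θ ← -51° -49° = -100°
rotate_crank_by(-39°): θ ← -100° -39° = -139°
rotate_crank_by(-43°): θ ← -139° -43° = -182°
rotate_crank_by(-75°): θ ← -182° -75° = -257°
crank pin P = (r cos θ, r sin θ) = (-11.022602, 47.744133)
h = r sin θ − e = 47.744133 − 5 = 42.744133
x = r cos θ + √(L² − h²) = -11.022602 + √(24964.0 − 1827.0609) = -11.022602 + 152.108314 = 141.085712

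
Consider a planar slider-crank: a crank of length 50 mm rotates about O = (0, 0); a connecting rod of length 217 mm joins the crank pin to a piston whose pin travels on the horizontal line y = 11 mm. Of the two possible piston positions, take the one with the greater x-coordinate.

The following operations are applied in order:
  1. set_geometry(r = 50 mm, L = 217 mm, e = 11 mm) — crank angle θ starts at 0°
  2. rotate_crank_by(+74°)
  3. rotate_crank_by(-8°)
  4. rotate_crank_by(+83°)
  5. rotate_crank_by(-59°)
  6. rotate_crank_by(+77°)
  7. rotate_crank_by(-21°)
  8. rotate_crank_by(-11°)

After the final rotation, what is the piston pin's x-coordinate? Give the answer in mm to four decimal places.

set_geometry: r = 50 mm, L = 217 mm, e = 11 mm; θ ← 0°
rotate_crank_by(+74°): θ ← 0° +74° = 74°
rotate_crank_by(-8°): θ ← 74° -8° = 66°
rotate_crank_by(+83°): θ ← 66° +83° = 149°
rotate_crank_by(-59°): θ ← 149° -59° = 90°
rotate_crank_by(+77°): θ ← 90° +77° = 167°
rotate_crank_by(-21°): θ ← 167° -21° = 146°
rotate_crank_by(-11°): θ ← 146° -11° = 135°
crank pin P = (r cos θ, r sin θ) = (-35.355339, 35.355339)
h = r sin θ − e = 35.355339 − 11 = 24.355339
x = r cos θ + √(L² − h²) = -35.355339 + √(47089.0 − 593.1825) = -35.355339 + 215.628888 = 180.273549

180.2735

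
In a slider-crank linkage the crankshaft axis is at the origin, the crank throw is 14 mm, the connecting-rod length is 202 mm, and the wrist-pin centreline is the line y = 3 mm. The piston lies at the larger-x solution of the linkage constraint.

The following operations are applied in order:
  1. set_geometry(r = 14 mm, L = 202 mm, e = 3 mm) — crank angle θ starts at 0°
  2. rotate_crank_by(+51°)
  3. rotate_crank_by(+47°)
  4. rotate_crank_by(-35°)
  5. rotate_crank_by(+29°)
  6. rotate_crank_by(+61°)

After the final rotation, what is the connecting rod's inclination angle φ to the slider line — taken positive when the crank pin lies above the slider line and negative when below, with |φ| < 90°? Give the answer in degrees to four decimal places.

0.9519

set_geometry: r = 14 mm, L = 202 mm, e = 3 mm; θ ← 0°
rotate_crank_by(+51°): θ ← 0° +51° = 51°
rotate_crank_by(+47°): θ ← 51° +47° = 98°
rotate_crank_by(-35°): θ ← 98° -35° = 63°
rotate_crank_by(+29°): θ ← 63° +29° = 92°
rotate_crank_by(+61°): θ ← 92° +61° = 153°
crank pin P = (r cos θ, r sin θ) = (-12.474091, 6.355867)
h = r sin θ − e = 6.355867 − 3 = 3.355867
sin φ = h / L = 3.355867 / 202 = 0.01661320
φ = arcsin(0.01661320) = 0.951910°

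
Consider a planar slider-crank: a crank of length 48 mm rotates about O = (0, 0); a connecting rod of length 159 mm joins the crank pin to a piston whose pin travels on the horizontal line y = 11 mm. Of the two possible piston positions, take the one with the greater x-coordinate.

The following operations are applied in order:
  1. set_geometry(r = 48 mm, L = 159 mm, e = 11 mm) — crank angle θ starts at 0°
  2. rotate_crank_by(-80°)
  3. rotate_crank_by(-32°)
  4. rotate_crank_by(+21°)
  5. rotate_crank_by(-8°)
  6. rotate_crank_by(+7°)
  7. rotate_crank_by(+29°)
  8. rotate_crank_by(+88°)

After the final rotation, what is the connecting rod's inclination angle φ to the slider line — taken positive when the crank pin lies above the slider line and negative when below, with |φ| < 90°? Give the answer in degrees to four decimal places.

set_geometry: r = 48 mm, L = 159 mm, e = 11 mm; θ ← 0°
rotate_crank_by(-80°): θ ← 0° -80° = -80°
rotate_crank_by(-32°): θ ← -80° -32° = -112°
rotate_crank_by(+21°): θ ← -112° +21° = -91°
rotate_crank_by(-8°): θ ← -91° -8° = -99°
rotate_crank_by(+7°): θ ← -99° +7° = -92°
rotate_crank_by(+29°): θ ← -92° +29° = -63°
rotate_crank_by(+88°): θ ← -63° +88° = 25°
crank pin P = (r cos θ, r sin θ) = (43.502774, 20.285677)
h = r sin θ − e = 20.285677 − 11 = 9.285677
sin φ = h / L = 9.285677 / 159 = 0.05840048
φ = arcsin(0.05840048) = 3.348006°

3.3480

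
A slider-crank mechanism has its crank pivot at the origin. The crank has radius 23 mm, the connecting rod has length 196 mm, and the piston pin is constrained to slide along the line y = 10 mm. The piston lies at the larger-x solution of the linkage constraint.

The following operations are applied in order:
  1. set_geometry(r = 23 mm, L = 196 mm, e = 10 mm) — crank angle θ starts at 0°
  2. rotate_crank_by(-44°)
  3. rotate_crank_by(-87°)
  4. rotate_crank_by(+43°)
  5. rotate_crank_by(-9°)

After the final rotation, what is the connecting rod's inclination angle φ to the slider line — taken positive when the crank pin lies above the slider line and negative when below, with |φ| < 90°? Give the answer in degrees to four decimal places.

-9.6421

set_geometry: r = 23 mm, L = 196 mm, e = 10 mm; θ ← 0°
rotate_crank_by(-44°): θ ← 0° -44° = -44°
rotate_crank_by(-87°): θ ← -44° -87° = -131°
rotate_crank_by(+43°): θ ← -131° +43° = -88°
rotate_crank_by(-9°): θ ← -88° -9° = -97°
crank pin P = (r cos θ, r sin θ) = (-2.802995, -22.828561)
h = r sin θ − e = -22.828561 − 10 = -32.828561
sin φ = h / L = -32.828561 / 196 = -0.16749266
φ = arcsin(-0.16749266) = -9.642069°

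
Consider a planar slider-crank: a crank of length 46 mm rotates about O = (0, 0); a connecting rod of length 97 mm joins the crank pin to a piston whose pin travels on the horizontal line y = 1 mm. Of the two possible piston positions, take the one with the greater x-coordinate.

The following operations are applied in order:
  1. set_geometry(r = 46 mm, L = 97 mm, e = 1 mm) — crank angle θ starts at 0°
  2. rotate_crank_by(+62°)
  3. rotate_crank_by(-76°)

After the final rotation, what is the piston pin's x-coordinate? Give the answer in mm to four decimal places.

set_geometry: r = 46 mm, L = 97 mm, e = 1 mm; θ ← 0°
rotate_crank_by(+62°): θ ← 0° +62° = 62°
rotate_crank_by(-76°): θ ← 62° -76° = -14°
crank pin P = (r cos θ, r sin θ) = (44.633603, -11.128407)
h = r sin θ − e = -11.128407 − 1 = -12.128407
x = r cos θ + √(L² − h²) = 44.633603 + √(9409.0 − 147.0983) = 44.633603 + 96.238775 = 140.872378

140.8724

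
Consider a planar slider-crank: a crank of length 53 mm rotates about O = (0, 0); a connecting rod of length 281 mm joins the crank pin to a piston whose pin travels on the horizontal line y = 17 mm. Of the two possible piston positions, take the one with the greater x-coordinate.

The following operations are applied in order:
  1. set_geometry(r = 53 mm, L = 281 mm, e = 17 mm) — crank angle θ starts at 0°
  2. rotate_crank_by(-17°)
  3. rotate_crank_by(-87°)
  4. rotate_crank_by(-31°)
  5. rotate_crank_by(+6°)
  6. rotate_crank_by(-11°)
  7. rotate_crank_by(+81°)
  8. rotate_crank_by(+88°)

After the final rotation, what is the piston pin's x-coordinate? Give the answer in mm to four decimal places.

set_geometry: r = 53 mm, L = 281 mm, e = 17 mm; θ ← 0°
rotate_crank_by(-17°): θ ← 0° -17° = -17°
rotate_crank_by(-87°): θ ← -17° -87° = -104°
rotate_crank_by(-31°): θ ← -104° -31° = -135°
rotate_crank_by(+6°): θ ← -135° +6° = -129°
rotate_crank_by(-11°): θ ← -129° -11° = -140°
rotate_crank_by(+81°): θ ← -140° +81° = -59°
rotate_crank_by(+88°): θ ← -59° +88° = 29°
crank pin P = (r cos θ, r sin θ) = (46.354844, 25.694910)
h = r sin θ − e = 25.694910 − 17 = 8.694910
x = r cos θ + √(L² − h²) = 46.354844 + √(78961.0 − 75.6015) = 46.354844 + 280.865446 = 327.220290

327.2203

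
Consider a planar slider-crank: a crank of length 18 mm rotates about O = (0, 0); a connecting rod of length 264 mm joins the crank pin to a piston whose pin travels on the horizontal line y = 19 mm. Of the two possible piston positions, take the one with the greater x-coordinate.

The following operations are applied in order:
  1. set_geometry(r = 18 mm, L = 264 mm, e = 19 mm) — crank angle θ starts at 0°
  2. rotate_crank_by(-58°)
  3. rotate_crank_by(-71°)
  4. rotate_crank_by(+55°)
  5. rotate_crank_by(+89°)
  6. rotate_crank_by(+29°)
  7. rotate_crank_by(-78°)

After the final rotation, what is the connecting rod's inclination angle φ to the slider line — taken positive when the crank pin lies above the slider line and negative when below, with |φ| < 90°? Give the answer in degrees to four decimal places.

-6.3209

set_geometry: r = 18 mm, L = 264 mm, e = 19 mm; θ ← 0°
rotate_crank_by(-58°): θ ← 0° -58° = -58°
rotate_crank_by(-71°): θ ← -58° -71° = -129°
rotate_crank_by(+55°): θ ← -129° +55° = -74°
rotate_crank_by(+89°): θ ← -74° +89° = 15°
rotate_crank_by(+29°): θ ← 15° +29° = 44°
rotate_crank_by(-78°): θ ← 44° -78° = -34°
crank pin P = (r cos θ, r sin θ) = (14.922676, -10.065472)
h = r sin θ − e = -10.065472 − 19 = -29.065472
sin φ = h / L = -29.065472 / 264 = -0.11009649
φ = arcsin(-0.11009649) = -6.320878°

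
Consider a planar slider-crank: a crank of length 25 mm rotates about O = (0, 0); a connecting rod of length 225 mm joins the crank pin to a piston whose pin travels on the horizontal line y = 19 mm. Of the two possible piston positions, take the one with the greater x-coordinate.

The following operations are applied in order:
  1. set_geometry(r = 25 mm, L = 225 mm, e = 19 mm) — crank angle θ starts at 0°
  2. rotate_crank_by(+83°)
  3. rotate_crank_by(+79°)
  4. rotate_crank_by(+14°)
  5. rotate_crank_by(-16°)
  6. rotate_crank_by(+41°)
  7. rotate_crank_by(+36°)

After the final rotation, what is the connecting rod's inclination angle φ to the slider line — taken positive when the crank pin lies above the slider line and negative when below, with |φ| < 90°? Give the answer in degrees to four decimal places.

-10.2317

set_geometry: r = 25 mm, L = 225 mm, e = 19 mm; θ ← 0°
rotate_crank_by(+83°): θ ← 0° +83° = 83°
rotate_crank_by(+79°): θ ← 83° +79° = 162°
rotate_crank_by(+14°): θ ← 162° +14° = 176°
rotate_crank_by(-16°): θ ← 176° -16° = 160°
rotate_crank_by(+41°): θ ← 160° +41° = 201°
rotate_crank_by(+36°): θ ← 201° +36° = 237°
crank pin P = (r cos θ, r sin θ) = (-13.615976, -20.966764)
h = r sin θ − e = -20.966764 − 19 = -39.966764
sin φ = h / L = -39.966764 / 225 = -0.17763006
φ = arcsin(-0.17763006) = -10.231748°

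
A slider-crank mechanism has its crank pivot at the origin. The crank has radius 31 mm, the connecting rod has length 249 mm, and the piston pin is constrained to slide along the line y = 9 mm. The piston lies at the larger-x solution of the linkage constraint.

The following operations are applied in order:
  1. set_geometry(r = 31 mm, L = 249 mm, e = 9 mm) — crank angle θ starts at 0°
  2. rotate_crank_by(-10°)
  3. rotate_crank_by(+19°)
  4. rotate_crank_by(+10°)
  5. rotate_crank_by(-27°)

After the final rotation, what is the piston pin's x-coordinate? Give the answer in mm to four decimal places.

279.3421

set_geometry: r = 31 mm, L = 249 mm, e = 9 mm; θ ← 0°
rotate_crank_by(-10°): θ ← 0° -10° = -10°
rotate_crank_by(+19°): θ ← -10° +19° = 9°
rotate_crank_by(+10°): θ ← 9° +10° = 19°
rotate_crank_by(-27°): θ ← 19° -27° = -8°
crank pin P = (r cos θ, r sin θ) = (30.698310, -4.314366)
h = r sin θ − e = -4.314366 − 9 = -13.314366
x = r cos θ + √(L² − h²) = 30.698310 + √(62001.0 − 177.2723) = 30.698310 + 248.643777 = 279.342087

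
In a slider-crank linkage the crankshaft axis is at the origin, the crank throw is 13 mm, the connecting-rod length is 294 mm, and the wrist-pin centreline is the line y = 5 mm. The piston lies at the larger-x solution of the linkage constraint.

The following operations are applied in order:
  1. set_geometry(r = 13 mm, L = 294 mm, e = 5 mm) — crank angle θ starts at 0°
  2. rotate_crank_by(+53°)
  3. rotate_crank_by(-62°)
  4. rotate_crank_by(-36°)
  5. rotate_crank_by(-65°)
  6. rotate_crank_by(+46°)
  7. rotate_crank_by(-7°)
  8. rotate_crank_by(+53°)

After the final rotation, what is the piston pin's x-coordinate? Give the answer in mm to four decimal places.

set_geometry: r = 13 mm, L = 294 mm, e = 5 mm; θ ← 0°
rotate_crank_by(+53°): θ ← 0° +53° = 53°
rotate_crank_by(-62°): θ ← 53° -62° = -9°
rotate_crank_by(-36°): θ ← -9° -36° = -45°
rotate_crank_by(-65°): θ ← -45° -65° = -110°
rotate_crank_by(+46°): θ ← -110° +46° = -64°
rotate_crank_by(-7°): θ ← -64° -7° = -71°
rotate_crank_by(+53°): θ ← -71° +53° = -18°
crank pin P = (r cos θ, r sin θ) = (12.363735, -4.017221)
h = r sin θ − e = -4.017221 − 5 = -9.017221
x = r cos θ + √(L² − h²) = 12.363735 + √(86436.0 − 81.3103) = 12.363735 + 293.861685 = 306.225419

306.2254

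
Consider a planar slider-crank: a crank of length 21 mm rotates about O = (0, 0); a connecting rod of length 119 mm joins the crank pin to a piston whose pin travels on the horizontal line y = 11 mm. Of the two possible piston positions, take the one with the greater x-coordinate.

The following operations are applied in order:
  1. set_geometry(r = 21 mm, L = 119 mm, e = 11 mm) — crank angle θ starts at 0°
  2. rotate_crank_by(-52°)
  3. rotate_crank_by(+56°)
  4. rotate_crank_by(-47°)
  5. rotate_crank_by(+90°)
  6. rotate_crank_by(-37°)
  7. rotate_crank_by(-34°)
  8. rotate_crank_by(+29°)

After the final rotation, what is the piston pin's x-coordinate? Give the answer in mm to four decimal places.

139.5663

set_geometry: r = 21 mm, L = 119 mm, e = 11 mm; θ ← 0°
rotate_crank_by(-52°): θ ← 0° -52° = -52°
rotate_crank_by(+56°): θ ← -52° +56° = 4°
rotate_crank_by(-47°): θ ← 4° -47° = -43°
rotate_crank_by(+90°): θ ← -43° +90° = 47°
rotate_crank_by(-37°): θ ← 47° -37° = 10°
rotate_crank_by(-34°): θ ← 10° -34° = -24°
rotate_crank_by(+29°): θ ← -24° +29° = 5°
crank pin P = (r cos θ, r sin θ) = (20.920089, 1.830271)
h = r sin θ − e = 1.830271 − 11 = -9.169729
x = r cos θ + √(L² − h²) = 20.920089 + √(14161.0 − 84.0839) = 20.920089 + 118.646180 = 139.566269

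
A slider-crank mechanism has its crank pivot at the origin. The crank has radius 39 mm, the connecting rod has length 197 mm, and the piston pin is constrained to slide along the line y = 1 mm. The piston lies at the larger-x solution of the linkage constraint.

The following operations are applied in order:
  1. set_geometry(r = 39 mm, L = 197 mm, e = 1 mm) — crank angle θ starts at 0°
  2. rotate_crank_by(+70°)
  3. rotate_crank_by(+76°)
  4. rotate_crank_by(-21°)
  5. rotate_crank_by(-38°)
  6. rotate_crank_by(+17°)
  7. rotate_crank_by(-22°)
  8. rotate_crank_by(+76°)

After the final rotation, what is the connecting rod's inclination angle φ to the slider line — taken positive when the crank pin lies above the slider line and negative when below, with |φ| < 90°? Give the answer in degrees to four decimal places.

3.9614

set_geometry: r = 39 mm, L = 197 mm, e = 1 mm; θ ← 0°
rotate_crank_by(+70°): θ ← 0° +70° = 70°
rotate_crank_by(+76°): θ ← 70° +76° = 146°
rotate_crank_by(-21°): θ ← 146° -21° = 125°
rotate_crank_by(-38°): θ ← 125° -38° = 87°
rotate_crank_by(+17°): θ ← 87° +17° = 104°
rotate_crank_by(-22°): θ ← 104° -22° = 82°
rotate_crank_by(+76°): θ ← 82° +76° = 158°
crank pin P = (r cos θ, r sin θ) = (-36.160170, 14.609657)
h = r sin θ − e = 14.609657 − 1 = 13.609657
sin φ = h / L = 13.609657 / 197 = 0.06908455
φ = arcsin(0.06908455) = 3.961409°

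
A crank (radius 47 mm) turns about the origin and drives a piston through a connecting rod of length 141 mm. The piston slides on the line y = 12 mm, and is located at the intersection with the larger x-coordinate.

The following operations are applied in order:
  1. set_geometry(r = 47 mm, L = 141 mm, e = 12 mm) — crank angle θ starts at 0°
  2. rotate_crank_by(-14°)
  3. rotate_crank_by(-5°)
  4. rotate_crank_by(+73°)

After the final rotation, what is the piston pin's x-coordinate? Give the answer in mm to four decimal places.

set_geometry: r = 47 mm, L = 141 mm, e = 12 mm; θ ← 0°
rotate_crank_by(-14°): θ ← 0° -14° = -14°
rotate_crank_by(-5°): θ ← -14° -5° = -19°
rotate_crank_by(+73°): θ ← -19° +73° = 54°
crank pin P = (r cos θ, r sin θ) = (27.625907, 38.023799)
h = r sin θ − e = 38.023799 − 12 = 26.023799
x = r cos θ + √(L² − h²) = 27.625907 + √(19881.0 − 677.2381) = 27.625907 + 138.577639 = 166.203545

166.2035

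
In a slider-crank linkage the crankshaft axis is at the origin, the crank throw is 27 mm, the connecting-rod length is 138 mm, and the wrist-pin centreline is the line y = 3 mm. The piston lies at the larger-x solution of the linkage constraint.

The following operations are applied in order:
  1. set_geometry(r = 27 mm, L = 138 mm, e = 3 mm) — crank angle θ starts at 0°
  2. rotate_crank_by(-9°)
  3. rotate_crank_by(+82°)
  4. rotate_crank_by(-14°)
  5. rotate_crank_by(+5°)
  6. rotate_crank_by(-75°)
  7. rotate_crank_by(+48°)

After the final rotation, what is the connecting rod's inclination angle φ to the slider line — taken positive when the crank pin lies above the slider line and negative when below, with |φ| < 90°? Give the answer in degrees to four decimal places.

5.5093

set_geometry: r = 27 mm, L = 138 mm, e = 3 mm; θ ← 0°
rotate_crank_by(-9°): θ ← 0° -9° = -9°
rotate_crank_by(+82°): θ ← -9° +82° = 73°
rotate_crank_by(-14°): θ ← 73° -14° = 59°
rotate_crank_by(+5°): θ ← 59° +5° = 64°
rotate_crank_by(-75°): θ ← 64° -75° = -11°
rotate_crank_by(+48°): θ ← -11° +48° = 37°
crank pin P = (r cos θ, r sin θ) = (21.563159, 16.249006)
h = r sin θ − e = 16.249006 − 3 = 13.249006
sin φ = h / L = 13.249006 / 138 = 0.09600729
φ = arcsin(0.09600729) = 5.509298°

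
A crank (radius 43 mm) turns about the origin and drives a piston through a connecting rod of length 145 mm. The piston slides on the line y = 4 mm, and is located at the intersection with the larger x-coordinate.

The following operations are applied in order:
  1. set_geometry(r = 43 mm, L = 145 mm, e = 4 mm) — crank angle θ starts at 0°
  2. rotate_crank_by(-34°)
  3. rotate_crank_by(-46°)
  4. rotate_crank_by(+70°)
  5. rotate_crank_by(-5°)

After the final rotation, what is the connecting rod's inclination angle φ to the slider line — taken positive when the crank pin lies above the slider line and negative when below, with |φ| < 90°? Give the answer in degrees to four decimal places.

-5.9891

set_geometry: r = 43 mm, L = 145 mm, e = 4 mm; θ ← 0°
rotate_crank_by(-34°): θ ← 0° -34° = -34°
rotate_crank_by(-46°): θ ← -34° -46° = -80°
rotate_crank_by(+70°): θ ← -80° +70° = -10°
rotate_crank_by(-5°): θ ← -10° -5° = -15°
crank pin P = (r cos θ, r sin θ) = (41.534811, -11.129219)
h = r sin θ − e = -11.129219 − 4 = -15.129219
sin φ = h / L = -15.129219 / 145 = -0.10433944
φ = arcsin(-0.10433944) = -5.989110°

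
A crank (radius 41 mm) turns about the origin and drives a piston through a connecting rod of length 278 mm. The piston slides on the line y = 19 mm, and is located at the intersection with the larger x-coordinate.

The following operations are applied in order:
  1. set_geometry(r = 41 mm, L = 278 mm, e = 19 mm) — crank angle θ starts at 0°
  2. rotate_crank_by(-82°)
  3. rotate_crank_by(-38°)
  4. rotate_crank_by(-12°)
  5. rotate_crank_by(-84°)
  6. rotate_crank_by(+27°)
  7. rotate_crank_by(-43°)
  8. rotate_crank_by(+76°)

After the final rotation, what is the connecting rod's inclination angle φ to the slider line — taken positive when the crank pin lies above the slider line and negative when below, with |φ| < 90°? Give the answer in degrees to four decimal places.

-7.3732

set_geometry: r = 41 mm, L = 278 mm, e = 19 mm; θ ← 0°
rotate_crank_by(-82°): θ ← 0° -82° = -82°
rotate_crank_by(-38°): θ ← -82° -38° = -120°
rotate_crank_by(-12°): θ ← -120° -12° = -132°
rotate_crank_by(-84°): θ ← -132° -84° = -216°
rotate_crank_by(+27°): θ ← -216° +27° = -189°
rotate_crank_by(-43°): θ ← -189° -43° = -232°
rotate_crank_by(+76°): θ ← -232° +76° = -156°
crank pin P = (r cos θ, r sin θ) = (-37.455364, -16.676202)
h = r sin θ − e = -16.676202 − 19 = -35.676202
sin φ = h / L = -35.676202 / 278 = -0.12833166
φ = arcsin(-0.12833166) = -7.373196°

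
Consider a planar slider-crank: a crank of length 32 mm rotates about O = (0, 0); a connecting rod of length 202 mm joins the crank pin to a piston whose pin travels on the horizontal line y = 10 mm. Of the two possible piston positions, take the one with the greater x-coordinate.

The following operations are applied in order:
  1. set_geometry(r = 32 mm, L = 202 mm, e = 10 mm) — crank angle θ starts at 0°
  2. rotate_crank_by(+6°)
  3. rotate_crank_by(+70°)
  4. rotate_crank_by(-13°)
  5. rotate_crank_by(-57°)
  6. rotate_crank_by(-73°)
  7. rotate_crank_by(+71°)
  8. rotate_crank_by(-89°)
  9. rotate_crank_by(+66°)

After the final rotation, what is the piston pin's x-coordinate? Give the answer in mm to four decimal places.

231.2220

set_geometry: r = 32 mm, L = 202 mm, e = 10 mm; θ ← 0°
rotate_crank_by(+6°): θ ← 0° +6° = 6°
rotate_crank_by(+70°): θ ← 6° +70° = 76°
rotate_crank_by(-13°): θ ← 76° -13° = 63°
rotate_crank_by(-57°): θ ← 63° -57° = 6°
rotate_crank_by(-73°): θ ← 6° -73° = -67°
rotate_crank_by(+71°): θ ← -67° +71° = 4°
rotate_crank_by(-89°): θ ← 4° -89° = -85°
rotate_crank_by(+66°): θ ← -85° +66° = -19°
crank pin P = (r cos θ, r sin θ) = (30.256594, -10.418181)
h = r sin θ − e = -10.418181 − 10 = -20.418181
x = r cos θ + √(L² − h²) = 30.256594 + √(40804.0 − 416.9021) = 30.256594 + 200.965415 = 231.222009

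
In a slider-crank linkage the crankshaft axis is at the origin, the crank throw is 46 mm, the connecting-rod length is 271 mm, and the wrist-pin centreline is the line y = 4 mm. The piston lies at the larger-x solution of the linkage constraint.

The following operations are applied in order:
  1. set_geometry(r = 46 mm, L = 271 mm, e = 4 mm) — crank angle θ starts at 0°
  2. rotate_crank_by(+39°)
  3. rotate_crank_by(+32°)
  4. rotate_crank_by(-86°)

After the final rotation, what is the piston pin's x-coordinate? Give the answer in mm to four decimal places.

314.9654

set_geometry: r = 46 mm, L = 271 mm, e = 4 mm; θ ← 0°
rotate_crank_by(+39°): θ ← 0° +39° = 39°
rotate_crank_by(+32°): θ ← 39° +32° = 71°
rotate_crank_by(-86°): θ ← 71° -86° = -15°
crank pin P = (r cos θ, r sin θ) = (44.432588, -11.905676)
h = r sin θ − e = -11.905676 − 4 = -15.905676
x = r cos θ + √(L² − h²) = 44.432588 + √(73441.0 − 252.9905) = 44.432588 + 270.532825 = 314.965413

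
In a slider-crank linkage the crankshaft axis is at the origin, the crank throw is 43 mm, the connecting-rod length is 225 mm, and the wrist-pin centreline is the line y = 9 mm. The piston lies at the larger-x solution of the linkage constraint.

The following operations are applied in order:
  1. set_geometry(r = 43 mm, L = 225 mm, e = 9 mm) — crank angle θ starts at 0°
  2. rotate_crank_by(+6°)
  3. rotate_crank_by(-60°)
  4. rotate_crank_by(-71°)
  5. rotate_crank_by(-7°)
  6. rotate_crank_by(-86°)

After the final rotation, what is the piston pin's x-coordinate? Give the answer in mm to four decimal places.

190.4360

set_geometry: r = 43 mm, L = 225 mm, e = 9 mm; θ ← 0°
rotate_crank_by(+6°): θ ← 0° +6° = 6°
rotate_crank_by(-60°): θ ← 6° -60° = -54°
rotate_crank_by(-71°): θ ← -54° -71° = -125°
rotate_crank_by(-7°): θ ← -125° -7° = -132°
rotate_crank_by(-86°): θ ← -132° -86° = -218°
crank pin P = (r cos θ, r sin θ) = (-33.884462, 26.473443)
h = r sin θ − e = 26.473443 − 9 = 17.473443
x = r cos θ + √(L² − h²) = -33.884462 + √(50625.0 − 305.3212) = -33.884462 + 224.320482 = 190.436020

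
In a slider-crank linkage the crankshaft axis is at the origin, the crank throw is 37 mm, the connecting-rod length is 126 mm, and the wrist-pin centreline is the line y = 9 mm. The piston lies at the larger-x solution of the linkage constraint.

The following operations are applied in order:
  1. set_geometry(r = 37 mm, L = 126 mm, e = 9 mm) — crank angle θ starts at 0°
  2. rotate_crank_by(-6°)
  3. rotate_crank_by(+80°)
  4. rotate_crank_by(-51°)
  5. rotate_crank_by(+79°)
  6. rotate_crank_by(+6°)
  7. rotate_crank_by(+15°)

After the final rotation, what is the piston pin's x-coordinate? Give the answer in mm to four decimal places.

103.9074

set_geometry: r = 37 mm, L = 126 mm, e = 9 mm; θ ← 0°
rotate_crank_by(-6°): θ ← 0° -6° = -6°
rotate_crank_by(+80°): θ ← -6° +80° = 74°
rotate_crank_by(-51°): θ ← 74° -51° = 23°
rotate_crank_by(+79°): θ ← 23° +79° = 102°
rotate_crank_by(+6°): θ ← 102° +6° = 108°
rotate_crank_by(+15°): θ ← 108° +15° = 123°
crank pin P = (r cos θ, r sin θ) = (-20.151644, 31.030811)
h = r sin θ − e = 31.030811 − 9 = 22.030811
x = r cos θ + √(L² − h²) = -20.151644 + √(15876.0 − 485.3566) = -20.151644 + 124.059032 = 103.907387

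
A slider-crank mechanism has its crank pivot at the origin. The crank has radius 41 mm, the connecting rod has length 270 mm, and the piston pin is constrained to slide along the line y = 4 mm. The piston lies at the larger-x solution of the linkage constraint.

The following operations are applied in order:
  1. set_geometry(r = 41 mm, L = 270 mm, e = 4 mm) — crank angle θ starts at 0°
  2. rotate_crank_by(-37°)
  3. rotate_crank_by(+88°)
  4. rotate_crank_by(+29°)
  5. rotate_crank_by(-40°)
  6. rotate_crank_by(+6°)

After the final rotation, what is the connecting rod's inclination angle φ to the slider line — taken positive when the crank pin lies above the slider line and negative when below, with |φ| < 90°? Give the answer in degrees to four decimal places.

5.4178

set_geometry: r = 41 mm, L = 270 mm, e = 4 mm; θ ← 0°
rotate_crank_by(-37°): θ ← 0° -37° = -37°
rotate_crank_by(+88°): θ ← -37° +88° = 51°
rotate_crank_by(+29°): θ ← 51° +29° = 80°
rotate_crank_by(-40°): θ ← 80° -40° = 40°
rotate_crank_by(+6°): θ ← 40° +6° = 46°
crank pin P = (r cos θ, r sin θ) = (28.480993, 29.492932)
h = r sin θ − e = 29.492932 − 4 = 25.492932
sin φ = h / L = 25.492932 / 270 = 0.09441827
φ = arcsin(0.09441827) = 5.417838°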